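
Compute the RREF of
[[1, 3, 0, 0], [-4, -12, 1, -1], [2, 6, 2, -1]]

r2 := r2 + 4·r1
  [ 1  3  0   0 ]
  [ 0  0  1  -1 ]
  [ 2  6  2  -1 ]
r3 := r3 − 2·r1
  [ 1  3  0   0 ]
  [ 0  0  1  -1 ]
  [ 0  0  2  -1 ]
r3 := r3 − 2·r2
  [ 1  3  0   0 ]
  [ 0  0  1  -1 ]
  [ 0  0  0   1 ]
r2 := r2 + r3
  [ 1  3  0  0 ]
  [ 0  0  1  0 ]
  [ 0  0  0  1 ]

[[1, 3, 0, 0], [0, 0, 1, 0], [0, 0, 0, 1]]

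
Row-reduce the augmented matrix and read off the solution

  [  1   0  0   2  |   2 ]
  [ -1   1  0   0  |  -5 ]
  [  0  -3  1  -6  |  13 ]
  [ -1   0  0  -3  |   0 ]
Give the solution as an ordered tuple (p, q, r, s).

(6, 1, 4, -2)

R2 ← R2 + R1
  [  1   0  0   2  |   2 ]
  [  0   1  0   2  |  -3 ]
  [  0  -3  1  -6  |  13 ]
  [ -1   0  0  -3  |   0 ]
R4 ← R4 + R1
  [ 1   0  0   2  |   2 ]
  [ 0   1  0   2  |  -3 ]
  [ 0  -3  1  -6  |  13 ]
  [ 0   0  0  -1  |   2 ]
R3 ← R3 + 3·R2
  [ 1  0  0   2  |   2 ]
  [ 0  1  0   2  |  -3 ]
  [ 0  0  1   0  |   4 ]
  [ 0  0  0  -1  |   2 ]
R4 ← -1·R4
  [ 1  0  0  2  |   2 ]
  [ 0  1  0  2  |  -3 ]
  [ 0  0  1  0  |   4 ]
  [ 0  0  0  1  |  -2 ]
R2 ← R2 − 2·R4
  [ 1  0  0  2  |   2 ]
  [ 0  1  0  0  |   1 ]
  [ 0  0  1  0  |   4 ]
  [ 0  0  0  1  |  -2 ]
R1 ← R1 − 2·R4
  [ 1  0  0  0  |   6 ]
  [ 0  1  0  0  |   1 ]
  [ 0  0  1  0  |   4 ]
  [ 0  0  0  1  |  -2 ]
Reading off the last column: p = 6, q = 1, r = 4, s = -2.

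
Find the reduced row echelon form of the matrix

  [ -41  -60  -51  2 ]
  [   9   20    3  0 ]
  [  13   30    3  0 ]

[[1, 0, 3, 0], [0, 1, -6/5, 0], [0, 0, 0, 1]]

R1 ← -1/41·R1
  [  1  60/41  51/41  -2/41 ]
  [  9     20      3      0 ]
  [ 13     30      3      0 ]
R2 ← R2 − 9·R1
  [  1   60/41    51/41  -2/41 ]
  [  0  280/41  -336/41  18/41 ]
  [ 13      30        3      0 ]
R3 ← R3 − 13·R1
  [ 1   60/41    51/41  -2/41 ]
  [ 0  280/41  -336/41  18/41 ]
  [ 0  450/41  -540/41  26/41 ]
R2 ← 41/280·R2
  [ 1   60/41    51/41  -2/41 ]
  [ 0       1     -6/5  9/140 ]
  [ 0  450/41  -540/41  26/41 ]
R3 ← R3 − 450/41·R2
  [ 1  60/41  51/41  -2/41 ]
  [ 0      1   -6/5  9/140 ]
  [ 0      0      0  -1/14 ]
R3 ← -14·R3
  [ 1  60/41  51/41  -2/41 ]
  [ 0      1   -6/5  9/140 ]
  [ 0      0      0      1 ]
R2 ← R2 − 9/140·R3
  [ 1  60/41  51/41  -2/41 ]
  [ 0      1   -6/5      0 ]
  [ 0      0      0      1 ]
R1 ← R1 + 2/41·R3
  [ 1  60/41  51/41  0 ]
  [ 0      1   -6/5  0 ]
  [ 0      0      0  1 ]
R1 ← R1 − 60/41·R2
  [ 1  0     3  0 ]
  [ 0  1  -6/5  0 ]
  [ 0  0     0  1 ]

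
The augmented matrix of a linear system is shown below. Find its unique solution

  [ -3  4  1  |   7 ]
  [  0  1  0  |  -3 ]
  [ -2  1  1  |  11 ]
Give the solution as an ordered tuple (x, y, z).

ρ1 → -1/3·ρ1
  [  1  -4/3  -1/3  |  -7/3 ]
  [  0     1     0  |    -3 ]
  [ -2     1     1  |    11 ]
ρ3 → ρ3 + 2·ρ1
  [ 1  -4/3  -1/3  |  -7/3 ]
  [ 0     1     0  |    -3 ]
  [ 0  -5/3   1/3  |  19/3 ]
ρ3 → ρ3 + 5/3·ρ2
  [ 1  -4/3  -1/3  |  -7/3 ]
  [ 0     1     0  |    -3 ]
  [ 0     0   1/3  |   4/3 ]
ρ3 → 3·ρ3
  [ 1  -4/3  -1/3  |  -7/3 ]
  [ 0     1     0  |    -3 ]
  [ 0     0     1  |     4 ]
ρ1 → ρ1 + 1/3·ρ3
  [ 1  -4/3  0  |  -1 ]
  [ 0     1  0  |  -3 ]
  [ 0     0  1  |   4 ]
ρ1 → ρ1 + 4/3·ρ2
  [ 1  0  0  |  -5 ]
  [ 0  1  0  |  -3 ]
  [ 0  0  1  |   4 ]
Reading off the last column: x = -5, y = -3, z = 4.

(-5, -3, 4)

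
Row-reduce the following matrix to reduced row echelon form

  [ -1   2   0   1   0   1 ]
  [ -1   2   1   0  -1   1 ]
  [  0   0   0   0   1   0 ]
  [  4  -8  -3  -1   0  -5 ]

[[1, -2, 0, -1, 0, 0], [0, 0, 1, -1, 0, 0], [0, 0, 0, 0, 1, 0], [0, 0, 0, 0, 0, 1]]

r1 := -1·r1
  [  1  -2   0  -1   0  -1 ]
  [ -1   2   1   0  -1   1 ]
  [  0   0   0   0   1   0 ]
  [  4  -8  -3  -1   0  -5 ]
r2 := r2 + r1
  [ 1  -2   0  -1   0  -1 ]
  [ 0   0   1  -1  -1   0 ]
  [ 0   0   0   0   1   0 ]
  [ 4  -8  -3  -1   0  -5 ]
r4 := r4 − 4·r1
  [ 1  -2   0  -1   0  -1 ]
  [ 0   0   1  -1  -1   0 ]
  [ 0   0   0   0   1   0 ]
  [ 0   0  -3   3   0  -1 ]
r4 := r4 + 3·r2
  [ 1  -2  0  -1   0  -1 ]
  [ 0   0  1  -1  -1   0 ]
  [ 0   0  0   0   1   0 ]
  [ 0   0  0   0  -3  -1 ]
r4 := r4 + 3·r3
  [ 1  -2  0  -1   0  -1 ]
  [ 0   0  1  -1  -1   0 ]
  [ 0   0  0   0   1   0 ]
  [ 0   0  0   0   0  -1 ]
r4 := -1·r4
  [ 1  -2  0  -1   0  -1 ]
  [ 0   0  1  -1  -1   0 ]
  [ 0   0  0   0   1   0 ]
  [ 0   0  0   0   0   1 ]
r1 := r1 + r4
  [ 1  -2  0  -1   0  0 ]
  [ 0   0  1  -1  -1  0 ]
  [ 0   0  0   0   1  0 ]
  [ 0   0  0   0   0  1 ]
r2 := r2 + r3
  [ 1  -2  0  -1  0  0 ]
  [ 0   0  1  -1  0  0 ]
  [ 0   0  0   0  1  0 ]
  [ 0   0  0   0  0  1 ]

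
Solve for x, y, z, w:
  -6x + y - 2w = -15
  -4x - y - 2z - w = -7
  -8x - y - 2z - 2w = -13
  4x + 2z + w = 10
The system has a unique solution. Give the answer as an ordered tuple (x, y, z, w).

(0, -3, 2, 6)

Form the augmented matrix and row-reduce:
  [ -6   1   0  -2  |  -15 ]
  [ -4  -1  -2  -1  |   -7 ]
  [ -8  -1  -2  -2  |  -13 ]
  [  4   0   2   1  |   10 ]
R1 → -1/6·R1
R2 → R2 + 4·R1
R3 → R3 + 8·R1
R4 → R4 − 4·R1
R2 → -3/5·R2
R3 → R3 + 7/3·R2
R4 → R4 − 2/3·R2
R3 → 5/4·R3
R4 → R4 − 6/5·R3
R4 → -2·R4
R3 → R3 − 1/4·R4
R2 → R2 + 1/5·R4
R1 → R1 − 1/3·R4
R2 → R2 − 6/5·R3
R1 → R1 + 1/6·R2
Reading off the last column: x = 0, y = -3, z = 2, w = 6.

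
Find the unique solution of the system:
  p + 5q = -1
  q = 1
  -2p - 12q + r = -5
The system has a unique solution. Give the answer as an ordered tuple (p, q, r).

Form the augmented matrix and row-reduce:
  [  1    5  0  |  -1 ]
  [  0    1  0  |   1 ]
  [ -2  -12  1  |  -5 ]
R3 ← R3 + 2·R1
  [ 1   5  0  |  -1 ]
  [ 0   1  0  |   1 ]
  [ 0  -2  1  |  -7 ]
R3 ← R3 + 2·R2
  [ 1  5  0  |  -1 ]
  [ 0  1  0  |   1 ]
  [ 0  0  1  |  -5 ]
R1 ← R1 − 5·R2
  [ 1  0  0  |  -6 ]
  [ 0  1  0  |   1 ]
  [ 0  0  1  |  -5 ]
Reading off the last column: p = -6, q = 1, r = -5.

(-6, 1, -5)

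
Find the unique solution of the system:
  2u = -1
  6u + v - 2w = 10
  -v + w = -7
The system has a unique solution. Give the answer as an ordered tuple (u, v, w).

(-1/2, 1, -6)

Form the augmented matrix and row-reduce:
  [ 2   0   0  |  -1 ]
  [ 6   1  -2  |  10 ]
  [ 0  -1   1  |  -7 ]
R1 := 1/2·R1
  [ 1   0   0  |  -1/2 ]
  [ 6   1  -2  |    10 ]
  [ 0  -1   1  |    -7 ]
R2 := R2 − 6·R1
  [ 1   0   0  |  -1/2 ]
  [ 0   1  -2  |    13 ]
  [ 0  -1   1  |    -7 ]
R3 := R3 + R2
  [ 1  0   0  |  -1/2 ]
  [ 0  1  -2  |    13 ]
  [ 0  0  -1  |     6 ]
R3 := -1·R3
  [ 1  0   0  |  -1/2 ]
  [ 0  1  -2  |    13 ]
  [ 0  0   1  |    -6 ]
R2 := R2 + 2·R3
  [ 1  0  0  |  -1/2 ]
  [ 0  1  0  |     1 ]
  [ 0  0  1  |    -6 ]
Reading off the last column: u = -1/2, v = 1, w = -6.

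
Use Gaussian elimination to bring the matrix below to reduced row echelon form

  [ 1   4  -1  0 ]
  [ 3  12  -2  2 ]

[[1, 4, 0, 2], [0, 0, 1, 2]]

r2 -> r2 − 3·r1
  [ 1  4  -1  0 ]
  [ 0  0   1  2 ]
r1 -> r1 + r2
  [ 1  4  0  2 ]
  [ 0  0  1  2 ]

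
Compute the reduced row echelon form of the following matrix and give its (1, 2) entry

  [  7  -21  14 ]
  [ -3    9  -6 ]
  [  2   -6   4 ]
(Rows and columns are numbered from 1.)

ρ1 → 1/7·ρ1
  [  1  -3   2 ]
  [ -3   9  -6 ]
  [  2  -6   4 ]
ρ2 → ρ2 + 3·ρ1
  [ 1  -3  2 ]
  [ 0   0  0 ]
  [ 2  -6  4 ]
ρ3 → ρ3 − 2·ρ1
  [ 1  -3  2 ]
  [ 0   0  0 ]
  [ 0   0  0 ]

-3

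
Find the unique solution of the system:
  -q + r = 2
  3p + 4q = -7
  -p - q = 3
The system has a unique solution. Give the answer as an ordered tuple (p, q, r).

(-5, 2, 4)

Form the augmented matrix and row-reduce:
  [  0  -1  1  |   2 ]
  [  3   4  0  |  -7 ]
  [ -1  -1  0  |   3 ]
Swap R1 and R2.
  [  3   4  0  |  -7 ]
  [  0  -1  1  |   2 ]
  [ -1  -1  0  |   3 ]
Multiply R1 by 1/3.
  [  1  4/3  0  |  -7/3 ]
  [  0   -1  1  |     2 ]
  [ -1   -1  0  |     3 ]
Add R1 to R3.
  [ 1  4/3  0  |  -7/3 ]
  [ 0   -1  1  |     2 ]
  [ 0  1/3  0  |   2/3 ]
Multiply R2 by -1.
  [ 1  4/3   0  |  -7/3 ]
  [ 0    1  -1  |    -2 ]
  [ 0  1/3   0  |   2/3 ]
Subtract 1/3 times R2 from R3.
  [ 1  4/3    0  |  -7/3 ]
  [ 0    1   -1  |    -2 ]
  [ 0    0  1/3  |   4/3 ]
Multiply R3 by 3.
  [ 1  4/3   0  |  -7/3 ]
  [ 0    1  -1  |    -2 ]
  [ 0    0   1  |     4 ]
Add R3 to R2.
  [ 1  4/3  0  |  -7/3 ]
  [ 0    1  0  |     2 ]
  [ 0    0  1  |     4 ]
Subtract 4/3 times R2 from R1.
  [ 1  0  0  |  -5 ]
  [ 0  1  0  |   2 ]
  [ 0  0  1  |   4 ]
Reading off the last column: p = -5, q = 2, r = 4.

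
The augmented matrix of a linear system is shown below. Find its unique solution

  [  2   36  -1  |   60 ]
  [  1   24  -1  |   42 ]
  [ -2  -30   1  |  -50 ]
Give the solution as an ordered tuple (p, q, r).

(-2, 5/3, -4)

ρ1 := 1/2·ρ1
  [  1   18  -1/2  |   30 ]
  [  1   24    -1  |   42 ]
  [ -2  -30     1  |  -50 ]
ρ2 := ρ2 − ρ1
  [  1   18  -1/2  |   30 ]
  [  0    6  -1/2  |   12 ]
  [ -2  -30     1  |  -50 ]
ρ3 := ρ3 + 2·ρ1
  [ 1  18  -1/2  |  30 ]
  [ 0   6  -1/2  |  12 ]
  [ 0   6     0  |  10 ]
ρ2 := 1/6·ρ2
  [ 1  18   -1/2  |  30 ]
  [ 0   1  -1/12  |   2 ]
  [ 0   6      0  |  10 ]
ρ3 := ρ3 − 6·ρ2
  [ 1  18   -1/2  |  30 ]
  [ 0   1  -1/12  |   2 ]
  [ 0   0    1/2  |  -2 ]
ρ3 := 2·ρ3
  [ 1  18   -1/2  |  30 ]
  [ 0   1  -1/12  |   2 ]
  [ 0   0      1  |  -4 ]
ρ2 := ρ2 + 1/12·ρ3
  [ 1  18  -1/2  |   30 ]
  [ 0   1     0  |  5/3 ]
  [ 0   0     1  |   -4 ]
ρ1 := ρ1 + 1/2·ρ3
  [ 1  18  0  |   28 ]
  [ 0   1  0  |  5/3 ]
  [ 0   0  1  |   -4 ]
ρ1 := ρ1 − 18·ρ2
  [ 1  0  0  |   -2 ]
  [ 0  1  0  |  5/3 ]
  [ 0  0  1  |   -4 ]
Reading off the last column: p = -2, q = 5/3, r = -4.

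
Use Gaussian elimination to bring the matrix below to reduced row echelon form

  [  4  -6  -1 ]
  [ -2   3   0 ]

R1 → 1/4·R1
  [  1  -3/2  -1/4 ]
  [ -2     3     0 ]
R2 → R2 + 2·R1
  [ 1  -3/2  -1/4 ]
  [ 0     0  -1/2 ]
R2 → -2·R2
  [ 1  -3/2  -1/4 ]
  [ 0     0     1 ]
R1 → R1 + 1/4·R2
  [ 1  -3/2  0 ]
  [ 0     0  1 ]

[[1, -3/2, 0], [0, 0, 1]]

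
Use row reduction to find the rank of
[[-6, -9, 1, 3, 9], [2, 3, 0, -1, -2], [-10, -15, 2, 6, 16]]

rank = 3

Multiply ρ1 by -1/6.
  [   1  3/2  -1/6  -1/2  -3/2 ]
  [   2    3     0    -1    -2 ]
  [ -10  -15     2     6    16 ]
Subtract 2 times ρ1 from ρ2.
  [   1  3/2  -1/6  -1/2  -3/2 ]
  [   0    0   1/3     0     1 ]
  [ -10  -15     2     6    16 ]
Add 10 times ρ1 to ρ3.
  [ 1  3/2  -1/6  -1/2  -3/2 ]
  [ 0    0   1/3     0     1 ]
  [ 0    0   1/3     1     1 ]
Multiply ρ2 by 3.
  [ 1  3/2  -1/6  -1/2  -3/2 ]
  [ 0    0     1     0     3 ]
  [ 0    0   1/3     1     1 ]
Subtract 1/3 times ρ2 from ρ3.
  [ 1  3/2  -1/6  -1/2  -3/2 ]
  [ 0    0     1     0     3 ]
  [ 0    0     0     1     0 ]
Add 1/2 times ρ3 to ρ1.
  [ 1  3/2  -1/6  0  -3/2 ]
  [ 0    0     1  0     3 ]
  [ 0    0     0  1     0 ]
Add 1/6 times ρ2 to ρ1.
  [ 1  3/2  0  0  -1 ]
  [ 0    0  1  0   3 ]
  [ 0    0  0  1   0 ]
The reduced form has 3 nonzero rows.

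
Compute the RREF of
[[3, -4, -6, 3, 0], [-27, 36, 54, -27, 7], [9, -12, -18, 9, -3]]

ρ1 ← 1/3·ρ1
  [   1  -4/3   -2    1   0 ]
  [ -27    36   54  -27   7 ]
  [   9   -12  -18    9  -3 ]
ρ2 ← ρ2 + 27·ρ1
  [ 1  -4/3   -2  1   0 ]
  [ 0     0    0  0   7 ]
  [ 9   -12  -18  9  -3 ]
ρ3 ← ρ3 − 9·ρ1
  [ 1  -4/3  -2  1   0 ]
  [ 0     0   0  0   7 ]
  [ 0     0   0  0  -3 ]
ρ2 ← 1/7·ρ2
  [ 1  -4/3  -2  1   0 ]
  [ 0     0   0  0   1 ]
  [ 0     0   0  0  -3 ]
ρ3 ← ρ3 + 3·ρ2
  [ 1  -4/3  -2  1  0 ]
  [ 0     0   0  0  1 ]
  [ 0     0   0  0  0 ]

[[1, -4/3, -2, 1, 0], [0, 0, 0, 0, 1], [0, 0, 0, 0, 0]]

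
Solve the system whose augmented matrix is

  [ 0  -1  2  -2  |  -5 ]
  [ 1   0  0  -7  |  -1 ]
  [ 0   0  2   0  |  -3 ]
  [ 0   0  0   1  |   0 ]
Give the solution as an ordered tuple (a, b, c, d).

R1 <=> R2
  [ 1   0  0  -7  |  -1 ]
  [ 0  -1  2  -2  |  -5 ]
  [ 0   0  2   0  |  -3 ]
  [ 0   0  0   1  |   0 ]
R2 -> -1·R2
  [ 1  0   0  -7  |  -1 ]
  [ 0  1  -2   2  |   5 ]
  [ 0  0   2   0  |  -3 ]
  [ 0  0   0   1  |   0 ]
R3 -> 1/2·R3
  [ 1  0   0  -7  |    -1 ]
  [ 0  1  -2   2  |     5 ]
  [ 0  0   1   0  |  -3/2 ]
  [ 0  0   0   1  |     0 ]
R2 -> R2 − 2·R4
  [ 1  0   0  -7  |    -1 ]
  [ 0  1  -2   0  |     5 ]
  [ 0  0   1   0  |  -3/2 ]
  [ 0  0   0   1  |     0 ]
R1 -> R1 + 7·R4
  [ 1  0   0  0  |    -1 ]
  [ 0  1  -2  0  |     5 ]
  [ 0  0   1  0  |  -3/2 ]
  [ 0  0   0  1  |     0 ]
R2 -> R2 + 2·R3
  [ 1  0  0  0  |    -1 ]
  [ 0  1  0  0  |     2 ]
  [ 0  0  1  0  |  -3/2 ]
  [ 0  0  0  1  |     0 ]
Reading off the last column: a = -1, b = 2, c = -3/2, d = 0.

(-1, 2, -3/2, 0)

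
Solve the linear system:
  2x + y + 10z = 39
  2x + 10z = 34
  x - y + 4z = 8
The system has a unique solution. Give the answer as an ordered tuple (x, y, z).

Form the augmented matrix and row-reduce:
  [ 2   1  10  |  39 ]
  [ 2   0  10  |  34 ]
  [ 1  -1   4  |   8 ]
R1 -> 1/2·R1
  [ 1  1/2   5  |  39/2 ]
  [ 2    0  10  |    34 ]
  [ 1   -1   4  |     8 ]
R2 -> R2 − 2·R1
  [ 1  1/2  5  |  39/2 ]
  [ 0   -1  0  |    -5 ]
  [ 1   -1  4  |     8 ]
R3 -> R3 − R1
  [ 1   1/2   5  |   39/2 ]
  [ 0    -1   0  |     -5 ]
  [ 0  -3/2  -1  |  -23/2 ]
R2 -> -1·R2
  [ 1   1/2   5  |   39/2 ]
  [ 0     1   0  |      5 ]
  [ 0  -3/2  -1  |  -23/2 ]
R3 -> R3 + 3/2·R2
  [ 1  1/2   5  |  39/2 ]
  [ 0    1   0  |     5 ]
  [ 0    0  -1  |    -4 ]
R3 -> -1·R3
  [ 1  1/2  5  |  39/2 ]
  [ 0    1  0  |     5 ]
  [ 0    0  1  |     4 ]
R1 -> R1 − 5·R3
  [ 1  1/2  0  |  -1/2 ]
  [ 0    1  0  |     5 ]
  [ 0    0  1  |     4 ]
R1 -> R1 − 1/2·R2
  [ 1  0  0  |  -3 ]
  [ 0  1  0  |   5 ]
  [ 0  0  1  |   4 ]
Reading off the last column: x = -3, y = 5, z = 4.

(-3, 5, 4)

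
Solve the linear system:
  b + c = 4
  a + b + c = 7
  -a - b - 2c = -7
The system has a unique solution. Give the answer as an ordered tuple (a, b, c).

(3, 4, 0)

Form the augmented matrix and row-reduce:
  [  0   1   1  |   4 ]
  [  1   1   1  |   7 ]
  [ -1  -1  -2  |  -7 ]
r1 <=> r2
  [  1   1   1  |   7 ]
  [  0   1   1  |   4 ]
  [ -1  -1  -2  |  -7 ]
r3 -> r3 + r1
  [ 1  1   1  |  7 ]
  [ 0  1   1  |  4 ]
  [ 0  0  -1  |  0 ]
r3 -> -1·r3
  [ 1  1  1  |  7 ]
  [ 0  1  1  |  4 ]
  [ 0  0  1  |  0 ]
r2 -> r2 − r3
  [ 1  1  1  |  7 ]
  [ 0  1  0  |  4 ]
  [ 0  0  1  |  0 ]
r1 -> r1 − r3
  [ 1  1  0  |  7 ]
  [ 0  1  0  |  4 ]
  [ 0  0  1  |  0 ]
r1 -> r1 − r2
  [ 1  0  0  |  3 ]
  [ 0  1  0  |  4 ]
  [ 0  0  1  |  0 ]
Reading off the last column: a = 3, b = 4, c = 0.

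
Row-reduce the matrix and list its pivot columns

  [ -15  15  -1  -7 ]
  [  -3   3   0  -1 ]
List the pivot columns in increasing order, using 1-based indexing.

1, 3

R1 := -1/15·R1
  [  1  -1  1/15  7/15 ]
  [ -3   3     0    -1 ]
R2 := R2 + 3·R1
  [ 1  -1  1/15  7/15 ]
  [ 0   0   1/5   2/5 ]
R2 := 5·R2
  [ 1  -1  1/15  7/15 ]
  [ 0   0     1     2 ]
R1 := R1 − 1/15·R2
  [ 1  -1  0  1/3 ]
  [ 0   0  1    2 ]
Pivot columns are the columns containing a leading 1.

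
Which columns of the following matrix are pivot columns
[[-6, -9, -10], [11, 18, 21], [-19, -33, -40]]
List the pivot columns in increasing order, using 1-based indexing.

Multiply R1 by -1/6.
  [   1  3/2  5/3 ]
  [  11   18   21 ]
  [ -19  -33  -40 ]
Subtract 11 times R1 from R2.
  [   1  3/2  5/3 ]
  [   0  3/2  8/3 ]
  [ -19  -33  -40 ]
Add 19 times R1 to R3.
  [ 1   3/2    5/3 ]
  [ 0   3/2    8/3 ]
  [ 0  -9/2  -25/3 ]
Multiply R2 by 2/3.
  [ 1   3/2    5/3 ]
  [ 0     1   16/9 ]
  [ 0  -9/2  -25/3 ]
Add 9/2 times R2 to R3.
  [ 1  3/2   5/3 ]
  [ 0    1  16/9 ]
  [ 0    0  -1/3 ]
Multiply R3 by -3.
  [ 1  3/2   5/3 ]
  [ 0    1  16/9 ]
  [ 0    0     1 ]
Subtract 16/9 times R3 from R2.
  [ 1  3/2  5/3 ]
  [ 0    1    0 ]
  [ 0    0    1 ]
Subtract 5/3 times R3 from R1.
  [ 1  3/2  0 ]
  [ 0    1  0 ]
  [ 0    0  1 ]
Subtract 3/2 times R2 from R1.
  [ 1  0  0 ]
  [ 0  1  0 ]
  [ 0  0  1 ]
Pivot columns are the columns containing a leading 1.

1, 2, 3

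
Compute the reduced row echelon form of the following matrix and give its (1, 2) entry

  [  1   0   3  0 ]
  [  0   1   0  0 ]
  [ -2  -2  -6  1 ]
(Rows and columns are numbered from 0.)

0

R3 ← R3 + 2·R1
  [ 1   0  3  0 ]
  [ 0   1  0  0 ]
  [ 0  -2  0  1 ]
R3 ← R3 + 2·R2
  [ 1  0  3  0 ]
  [ 0  1  0  0 ]
  [ 0  0  0  1 ]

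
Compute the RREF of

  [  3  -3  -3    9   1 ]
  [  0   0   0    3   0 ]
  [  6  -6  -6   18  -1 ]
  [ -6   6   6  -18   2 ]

R1 -> 1/3·R1
R3 -> R3 − 6·R1
R4 -> R4 + 6·R1
R2 -> 1/3·R2
R3 -> -1/3·R3
R4 -> R4 − 4·R3
R1 -> R1 − 1/3·R3
R1 -> R1 − 3·R2

[[1, -1, -1, 0, 0], [0, 0, 0, 1, 0], [0, 0, 0, 0, 1], [0, 0, 0, 0, 0]]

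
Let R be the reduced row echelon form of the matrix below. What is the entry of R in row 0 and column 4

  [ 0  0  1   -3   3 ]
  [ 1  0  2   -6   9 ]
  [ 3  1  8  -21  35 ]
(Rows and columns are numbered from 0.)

3

Swap ρ1 and ρ2.
  [ 1  0  2   -6   9 ]
  [ 0  0  1   -3   3 ]
  [ 3  1  8  -21  35 ]
Subtract 3 times ρ1 from ρ3.
  [ 1  0  2  -6  9 ]
  [ 0  0  1  -3  3 ]
  [ 0  1  2  -3  8 ]
Swap ρ2 and ρ3.
  [ 1  0  2  -6  9 ]
  [ 0  1  2  -3  8 ]
  [ 0  0  1  -3  3 ]
Subtract 2 times ρ3 from ρ2.
  [ 1  0  2  -6  9 ]
  [ 0  1  0   3  2 ]
  [ 0  0  1  -3  3 ]
Subtract 2 times ρ3 from ρ1.
  [ 1  0  0   0  3 ]
  [ 0  1  0   3  2 ]
  [ 0  0  1  -3  3 ]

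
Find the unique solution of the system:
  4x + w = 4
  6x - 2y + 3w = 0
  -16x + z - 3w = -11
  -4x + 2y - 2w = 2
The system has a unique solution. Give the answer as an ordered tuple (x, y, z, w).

(1, 3, 5, 0)

Form the augmented matrix and row-reduce:
  [   4   0  0   1  |    4 ]
  [   6  -2  0   3  |    0 ]
  [ -16   0  1  -3  |  -11 ]
  [  -4   2  0  -2  |    2 ]
R1 := 1/4·R1
  [   1   0  0  1/4  |    1 ]
  [   6  -2  0    3  |    0 ]
  [ -16   0  1   -3  |  -11 ]
  [  -4   2  0   -2  |    2 ]
R2 := R2 − 6·R1
  [   1   0  0  1/4  |    1 ]
  [   0  -2  0  3/2  |   -6 ]
  [ -16   0  1   -3  |  -11 ]
  [  -4   2  0   -2  |    2 ]
R3 := R3 + 16·R1
  [  1   0  0  1/4  |   1 ]
  [  0  -2  0  3/2  |  -6 ]
  [  0   0  1    1  |   5 ]
  [ -4   2  0   -2  |   2 ]
R4 := R4 + 4·R1
  [ 1   0  0  1/4  |   1 ]
  [ 0  -2  0  3/2  |  -6 ]
  [ 0   0  1    1  |   5 ]
  [ 0   2  0   -1  |   6 ]
R2 := -1/2·R2
  [ 1  0  0   1/4  |  1 ]
  [ 0  1  0  -3/4  |  3 ]
  [ 0  0  1     1  |  5 ]
  [ 0  2  0    -1  |  6 ]
R4 := R4 − 2·R2
  [ 1  0  0   1/4  |  1 ]
  [ 0  1  0  -3/4  |  3 ]
  [ 0  0  1     1  |  5 ]
  [ 0  0  0   1/2  |  0 ]
R4 := 2·R4
  [ 1  0  0   1/4  |  1 ]
  [ 0  1  0  -3/4  |  3 ]
  [ 0  0  1     1  |  5 ]
  [ 0  0  0     1  |  0 ]
R3 := R3 − R4
  [ 1  0  0   1/4  |  1 ]
  [ 0  1  0  -3/4  |  3 ]
  [ 0  0  1     0  |  5 ]
  [ 0  0  0     1  |  0 ]
R2 := R2 + 3/4·R4
  [ 1  0  0  1/4  |  1 ]
  [ 0  1  0    0  |  3 ]
  [ 0  0  1    0  |  5 ]
  [ 0  0  0    1  |  0 ]
R1 := R1 − 1/4·R4
  [ 1  0  0  0  |  1 ]
  [ 0  1  0  0  |  3 ]
  [ 0  0  1  0  |  5 ]
  [ 0  0  0  1  |  0 ]
Reading off the last column: x = 1, y = 3, z = 5, w = 0.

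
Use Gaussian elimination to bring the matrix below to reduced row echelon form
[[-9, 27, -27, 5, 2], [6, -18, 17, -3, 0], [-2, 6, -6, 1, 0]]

r1 → -1/9·r1
  [  1   -3   3  -5/9  -2/9 ]
  [  6  -18  17    -3     0 ]
  [ -2    6  -6     1     0 ]
r2 → r2 − 6·r1
  [  1  -3   3  -5/9  -2/9 ]
  [  0   0  -1   1/3   4/3 ]
  [ -2   6  -6     1     0 ]
r3 → r3 + 2·r1
  [ 1  -3   3  -5/9  -2/9 ]
  [ 0   0  -1   1/3   4/3 ]
  [ 0   0   0  -1/9  -4/9 ]
r2 → -1·r2
  [ 1  -3  3  -5/9  -2/9 ]
  [ 0   0  1  -1/3  -4/3 ]
  [ 0   0  0  -1/9  -4/9 ]
r3 → -9·r3
  [ 1  -3  3  -5/9  -2/9 ]
  [ 0   0  1  -1/3  -4/3 ]
  [ 0   0  0     1     4 ]
r2 → r2 + 1/3·r3
  [ 1  -3  3  -5/9  -2/9 ]
  [ 0   0  1     0     0 ]
  [ 0   0  0     1     4 ]
r1 → r1 + 5/9·r3
  [ 1  -3  3  0  2 ]
  [ 0   0  1  0  0 ]
  [ 0   0  0  1  4 ]
r1 → r1 − 3·r2
  [ 1  -3  0  0  2 ]
  [ 0   0  1  0  0 ]
  [ 0   0  0  1  4 ]

[[1, -3, 0, 0, 2], [0, 0, 1, 0, 0], [0, 0, 0, 1, 4]]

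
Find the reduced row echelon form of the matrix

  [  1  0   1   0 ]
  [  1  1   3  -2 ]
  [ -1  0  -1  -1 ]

ρ2 -> ρ2 − ρ1
  [  1  0   1   0 ]
  [  0  1   2  -2 ]
  [ -1  0  -1  -1 ]
ρ3 -> ρ3 + ρ1
  [ 1  0  1   0 ]
  [ 0  1  2  -2 ]
  [ 0  0  0  -1 ]
ρ3 -> -1·ρ3
  [ 1  0  1   0 ]
  [ 0  1  2  -2 ]
  [ 0  0  0   1 ]
ρ2 -> ρ2 + 2·ρ3
  [ 1  0  1  0 ]
  [ 0  1  2  0 ]
  [ 0  0  0  1 ]

[[1, 0, 1, 0], [0, 1, 2, 0], [0, 0, 0, 1]]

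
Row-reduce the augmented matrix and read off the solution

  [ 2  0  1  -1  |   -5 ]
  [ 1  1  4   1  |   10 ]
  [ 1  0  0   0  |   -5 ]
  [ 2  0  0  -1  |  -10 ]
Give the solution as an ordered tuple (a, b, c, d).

(-5, -5, 5, 0)

R1 := 1/2·R1
  [ 1  0  1/2  -1/2  |  -5/2 ]
  [ 1  1    4     1  |    10 ]
  [ 1  0    0     0  |    -5 ]
  [ 2  0    0    -1  |   -10 ]
R2 := R2 − R1
  [ 1  0  1/2  -1/2  |  -5/2 ]
  [ 0  1  7/2   3/2  |  25/2 ]
  [ 1  0    0     0  |    -5 ]
  [ 2  0    0    -1  |   -10 ]
R3 := R3 − R1
  [ 1  0   1/2  -1/2  |  -5/2 ]
  [ 0  1   7/2   3/2  |  25/2 ]
  [ 0  0  -1/2   1/2  |  -5/2 ]
  [ 2  0     0    -1  |   -10 ]
R4 := R4 − 2·R1
  [ 1  0   1/2  -1/2  |  -5/2 ]
  [ 0  1   7/2   3/2  |  25/2 ]
  [ 0  0  -1/2   1/2  |  -5/2 ]
  [ 0  0    -1     0  |    -5 ]
R3 := -2·R3
  [ 1  0  1/2  -1/2  |  -5/2 ]
  [ 0  1  7/2   3/2  |  25/2 ]
  [ 0  0    1    -1  |     5 ]
  [ 0  0   -1     0  |    -5 ]
R4 := R4 + R3
  [ 1  0  1/2  -1/2  |  -5/2 ]
  [ 0  1  7/2   3/2  |  25/2 ]
  [ 0  0    1    -1  |     5 ]
  [ 0  0    0    -1  |     0 ]
R4 := -1·R4
  [ 1  0  1/2  -1/2  |  -5/2 ]
  [ 0  1  7/2   3/2  |  25/2 ]
  [ 0  0    1    -1  |     5 ]
  [ 0  0    0     1  |     0 ]
R3 := R3 + R4
  [ 1  0  1/2  -1/2  |  -5/2 ]
  [ 0  1  7/2   3/2  |  25/2 ]
  [ 0  0    1     0  |     5 ]
  [ 0  0    0     1  |     0 ]
R2 := R2 − 3/2·R4
  [ 1  0  1/2  -1/2  |  -5/2 ]
  [ 0  1  7/2     0  |  25/2 ]
  [ 0  0    1     0  |     5 ]
  [ 0  0    0     1  |     0 ]
R1 := R1 + 1/2·R4
  [ 1  0  1/2  0  |  -5/2 ]
  [ 0  1  7/2  0  |  25/2 ]
  [ 0  0    1  0  |     5 ]
  [ 0  0    0  1  |     0 ]
R2 := R2 − 7/2·R3
  [ 1  0  1/2  0  |  -5/2 ]
  [ 0  1    0  0  |    -5 ]
  [ 0  0    1  0  |     5 ]
  [ 0  0    0  1  |     0 ]
R1 := R1 − 1/2·R3
  [ 1  0  0  0  |  -5 ]
  [ 0  1  0  0  |  -5 ]
  [ 0  0  1  0  |   5 ]
  [ 0  0  0  1  |   0 ]
Reading off the last column: a = -5, b = -5, c = 5, d = 0.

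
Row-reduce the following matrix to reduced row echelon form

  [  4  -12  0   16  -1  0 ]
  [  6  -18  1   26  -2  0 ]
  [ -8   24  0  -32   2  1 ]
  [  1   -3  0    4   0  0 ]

[[1, -3, 0, 4, 0, 0], [0, 0, 1, 2, 0, 0], [0, 0, 0, 0, 1, 0], [0, 0, 0, 0, 0, 1]]

r1 -> 1/4·r1
  [  1   -3  0    4  -1/4  0 ]
  [  6  -18  1   26    -2  0 ]
  [ -8   24  0  -32     2  1 ]
  [  1   -3  0    4     0  0 ]
r2 -> r2 − 6·r1
  [  1  -3  0    4  -1/4  0 ]
  [  0   0  1    2  -1/2  0 ]
  [ -8  24  0  -32     2  1 ]
  [  1  -3  0    4     0  0 ]
r3 -> r3 + 8·r1
  [ 1  -3  0  4  -1/4  0 ]
  [ 0   0  1  2  -1/2  0 ]
  [ 0   0  0  0     0  1 ]
  [ 1  -3  0  4     0  0 ]
r4 -> r4 − r1
  [ 1  -3  0  4  -1/4  0 ]
  [ 0   0  1  2  -1/2  0 ]
  [ 0   0  0  0     0  1 ]
  [ 0   0  0  0   1/4  0 ]
r3 ↔ r4
  [ 1  -3  0  4  -1/4  0 ]
  [ 0   0  1  2  -1/2  0 ]
  [ 0   0  0  0   1/4  0 ]
  [ 0   0  0  0     0  1 ]
r3 -> 4·r3
  [ 1  -3  0  4  -1/4  0 ]
  [ 0   0  1  2  -1/2  0 ]
  [ 0   0  0  0     1  0 ]
  [ 0   0  0  0     0  1 ]
r2 -> r2 + 1/2·r3
  [ 1  -3  0  4  -1/4  0 ]
  [ 0   0  1  2     0  0 ]
  [ 0   0  0  0     1  0 ]
  [ 0   0  0  0     0  1 ]
r1 -> r1 + 1/4·r3
  [ 1  -3  0  4  0  0 ]
  [ 0   0  1  2  0  0 ]
  [ 0   0  0  0  1  0 ]
  [ 0   0  0  0  0  1 ]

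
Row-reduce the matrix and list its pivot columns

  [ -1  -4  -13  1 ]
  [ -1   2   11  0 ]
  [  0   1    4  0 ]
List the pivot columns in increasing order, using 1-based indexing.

R1 := -1·R1
R2 := R2 + R1
R2 := 1/6·R2
R3 := R3 − R2
R3 := 6·R3
R2 := R2 + 1/6·R3
R1 := R1 + R3
R1 := R1 − 4·R2
Pivot columns are the columns containing a leading 1.

1, 2, 4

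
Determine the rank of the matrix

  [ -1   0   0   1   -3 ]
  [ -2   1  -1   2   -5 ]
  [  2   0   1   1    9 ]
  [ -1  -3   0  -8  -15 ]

rank = 3

Multiply ρ1 by -1.
Add 2 times ρ1 to ρ2.
Subtract 2 times ρ1 from ρ3.
Add ρ1 to ρ4.
Add 3 times ρ2 to ρ4.
Add 3 times ρ3 to ρ4.
Add ρ3 to ρ2.
The reduced form has 3 nonzero rows.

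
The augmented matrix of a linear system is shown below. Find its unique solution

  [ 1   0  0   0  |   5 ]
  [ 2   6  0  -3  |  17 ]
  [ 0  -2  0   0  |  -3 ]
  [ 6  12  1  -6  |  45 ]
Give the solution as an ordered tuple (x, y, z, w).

(5, 3/2, 1, 2/3)

Subtract 2 times R1 from R2.
  [ 1   0  0   0  |   5 ]
  [ 0   6  0  -3  |   7 ]
  [ 0  -2  0   0  |  -3 ]
  [ 6  12  1  -6  |  45 ]
Subtract 6 times R1 from R4.
  [ 1   0  0   0  |   5 ]
  [ 0   6  0  -3  |   7 ]
  [ 0  -2  0   0  |  -3 ]
  [ 0  12  1  -6  |  15 ]
Multiply R2 by 1/6.
  [ 1   0  0     0  |    5 ]
  [ 0   1  0  -1/2  |  7/6 ]
  [ 0  -2  0     0  |   -3 ]
  [ 0  12  1    -6  |   15 ]
Add 2 times R2 to R3.
  [ 1   0  0     0  |     5 ]
  [ 0   1  0  -1/2  |   7/6 ]
  [ 0   0  0    -1  |  -2/3 ]
  [ 0  12  1    -6  |    15 ]
Subtract 12 times R2 from R4.
  [ 1  0  0     0  |     5 ]
  [ 0  1  0  -1/2  |   7/6 ]
  [ 0  0  0    -1  |  -2/3 ]
  [ 0  0  1     0  |     1 ]
Swap R3 and R4.
  [ 1  0  0     0  |     5 ]
  [ 0  1  0  -1/2  |   7/6 ]
  [ 0  0  1     0  |     1 ]
  [ 0  0  0    -1  |  -2/3 ]
Multiply R4 by -1.
  [ 1  0  0     0  |    5 ]
  [ 0  1  0  -1/2  |  7/6 ]
  [ 0  0  1     0  |    1 ]
  [ 0  0  0     1  |  2/3 ]
Add 1/2 times R4 to R2.
  [ 1  0  0  0  |    5 ]
  [ 0  1  0  0  |  3/2 ]
  [ 0  0  1  0  |    1 ]
  [ 0  0  0  1  |  2/3 ]
Reading off the last column: x = 5, y = 3/2, z = 1, w = 2/3.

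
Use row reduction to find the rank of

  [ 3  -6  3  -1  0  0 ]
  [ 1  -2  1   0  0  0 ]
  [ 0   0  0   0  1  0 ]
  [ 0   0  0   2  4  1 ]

rank = 4

Multiply R1 by 1/3.
  [ 1  -2  1  -1/3  0  0 ]
  [ 1  -2  1     0  0  0 ]
  [ 0   0  0     0  1  0 ]
  [ 0   0  0     2  4  1 ]
Subtract R1 from R2.
  [ 1  -2  1  -1/3  0  0 ]
  [ 0   0  0   1/3  0  0 ]
  [ 0   0  0     0  1  0 ]
  [ 0   0  0     2  4  1 ]
Multiply R2 by 3.
  [ 1  -2  1  -1/3  0  0 ]
  [ 0   0  0     1  0  0 ]
  [ 0   0  0     0  1  0 ]
  [ 0   0  0     2  4  1 ]
Subtract 2 times R2 from R4.
  [ 1  -2  1  -1/3  0  0 ]
  [ 0   0  0     1  0  0 ]
  [ 0   0  0     0  1  0 ]
  [ 0   0  0     0  4  1 ]
Subtract 4 times R3 from R4.
  [ 1  -2  1  -1/3  0  0 ]
  [ 0   0  0     1  0  0 ]
  [ 0   0  0     0  1  0 ]
  [ 0   0  0     0  0  1 ]
Add 1/3 times R2 to R1.
  [ 1  -2  1  0  0  0 ]
  [ 0   0  0  1  0  0 ]
  [ 0   0  0  0  1  0 ]
  [ 0   0  0  0  0  1 ]
The reduced form has 4 nonzero rows.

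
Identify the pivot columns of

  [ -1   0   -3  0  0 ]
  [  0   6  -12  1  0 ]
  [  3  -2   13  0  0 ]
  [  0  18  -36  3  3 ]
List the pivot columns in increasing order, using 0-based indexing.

R1 := -1·R1
  [ 1   0    3  0  0 ]
  [ 0   6  -12  1  0 ]
  [ 3  -2   13  0  0 ]
  [ 0  18  -36  3  3 ]
R3 := R3 − 3·R1
  [ 1   0    3  0  0 ]
  [ 0   6  -12  1  0 ]
  [ 0  -2    4  0  0 ]
  [ 0  18  -36  3  3 ]
R2 := 1/6·R2
  [ 1   0    3    0  0 ]
  [ 0   1   -2  1/6  0 ]
  [ 0  -2    4    0  0 ]
  [ 0  18  -36    3  3 ]
R3 := R3 + 2·R2
  [ 1   0    3    0  0 ]
  [ 0   1   -2  1/6  0 ]
  [ 0   0    0  1/3  0 ]
  [ 0  18  -36    3  3 ]
R4 := R4 − 18·R2
  [ 1  0   3    0  0 ]
  [ 0  1  -2  1/6  0 ]
  [ 0  0   0  1/3  0 ]
  [ 0  0   0    0  3 ]
R3 := 3·R3
  [ 1  0   3    0  0 ]
  [ 0  1  -2  1/6  0 ]
  [ 0  0   0    1  0 ]
  [ 0  0   0    0  3 ]
R4 := 1/3·R4
  [ 1  0   3    0  0 ]
  [ 0  1  -2  1/6  0 ]
  [ 0  0   0    1  0 ]
  [ 0  0   0    0  1 ]
R2 := R2 − 1/6·R3
  [ 1  0   3  0  0 ]
  [ 0  1  -2  0  0 ]
  [ 0  0   0  1  0 ]
  [ 0  0   0  0  1 ]
Pivot columns are the columns containing a leading 1.

0, 1, 3, 4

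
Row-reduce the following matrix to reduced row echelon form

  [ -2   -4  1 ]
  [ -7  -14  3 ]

[[1, 2, 0], [0, 0, 1]]

R1 ← -1/2·R1
  [  1    2  -1/2 ]
  [ -7  -14     3 ]
R2 ← R2 + 7·R1
  [ 1  2  -1/2 ]
  [ 0  0  -1/2 ]
R2 ← -2·R2
  [ 1  2  -1/2 ]
  [ 0  0     1 ]
R1 ← R1 + 1/2·R2
  [ 1  2  0 ]
  [ 0  0  1 ]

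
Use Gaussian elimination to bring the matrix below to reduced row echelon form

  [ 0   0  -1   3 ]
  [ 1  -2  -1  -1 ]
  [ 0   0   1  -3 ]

[[1, -2, 0, -4], [0, 0, 1, -3], [0, 0, 0, 0]]

Swap r1 and r2.
  [ 1  -2  -1  -1 ]
  [ 0   0  -1   3 ]
  [ 0   0   1  -3 ]
Multiply r2 by -1.
  [ 1  -2  -1  -1 ]
  [ 0   0   1  -3 ]
  [ 0   0   1  -3 ]
Subtract r2 from r3.
  [ 1  -2  -1  -1 ]
  [ 0   0   1  -3 ]
  [ 0   0   0   0 ]
Add r2 to r1.
  [ 1  -2  0  -4 ]
  [ 0   0  1  -3 ]
  [ 0   0  0   0 ]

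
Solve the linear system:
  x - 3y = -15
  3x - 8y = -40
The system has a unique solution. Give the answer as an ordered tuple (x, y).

(0, 5)

Form the augmented matrix and row-reduce:
  [ 1  -3  |  -15 ]
  [ 3  -8  |  -40 ]
r2 := r2 − 3·r1
r1 := r1 + 3·r2
Reading off the last column: x = 0, y = 5.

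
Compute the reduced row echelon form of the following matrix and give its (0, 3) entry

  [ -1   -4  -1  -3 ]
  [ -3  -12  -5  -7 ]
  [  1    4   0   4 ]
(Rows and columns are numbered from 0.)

4

Multiply r1 by -1.
  [  1    4   1   3 ]
  [ -3  -12  -5  -7 ]
  [  1    4   0   4 ]
Add 3 times r1 to r2.
  [ 1  4   1  3 ]
  [ 0  0  -2  2 ]
  [ 1  4   0  4 ]
Subtract r1 from r3.
  [ 1  4   1  3 ]
  [ 0  0  -2  2 ]
  [ 0  0  -1  1 ]
Multiply r2 by -1/2.
  [ 1  4   1   3 ]
  [ 0  0   1  -1 ]
  [ 0  0  -1   1 ]
Add r2 to r3.
  [ 1  4  1   3 ]
  [ 0  0  1  -1 ]
  [ 0  0  0   0 ]
Subtract r2 from r1.
  [ 1  4  0   4 ]
  [ 0  0  1  -1 ]
  [ 0  0  0   0 ]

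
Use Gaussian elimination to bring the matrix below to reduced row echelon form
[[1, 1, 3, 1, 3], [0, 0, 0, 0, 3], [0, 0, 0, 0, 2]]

[[1, 1, 3, 1, 0], [0, 0, 0, 0, 1], [0, 0, 0, 0, 0]]

R2 := 1/3·R2
  [ 1  1  3  1  3 ]
  [ 0  0  0  0  1 ]
  [ 0  0  0  0  2 ]
R3 := R3 − 2·R2
  [ 1  1  3  1  3 ]
  [ 0  0  0  0  1 ]
  [ 0  0  0  0  0 ]
R1 := R1 − 3·R2
  [ 1  1  3  1  0 ]
  [ 0  0  0  0  1 ]
  [ 0  0  0  0  0 ]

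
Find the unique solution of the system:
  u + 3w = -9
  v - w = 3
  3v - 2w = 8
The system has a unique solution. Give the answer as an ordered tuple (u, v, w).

Form the augmented matrix and row-reduce:
  [ 1  0   3  |  -9 ]
  [ 0  1  -1  |   3 ]
  [ 0  3  -2  |   8 ]
r3 := r3 − 3·r2
  [ 1  0   3  |  -9 ]
  [ 0  1  -1  |   3 ]
  [ 0  0   1  |  -1 ]
r2 := r2 + r3
  [ 1  0  3  |  -9 ]
  [ 0  1  0  |   2 ]
  [ 0  0  1  |  -1 ]
r1 := r1 − 3·r3
  [ 1  0  0  |  -6 ]
  [ 0  1  0  |   2 ]
  [ 0  0  1  |  -1 ]
Reading off the last column: u = -6, v = 2, w = -1.

(-6, 2, -1)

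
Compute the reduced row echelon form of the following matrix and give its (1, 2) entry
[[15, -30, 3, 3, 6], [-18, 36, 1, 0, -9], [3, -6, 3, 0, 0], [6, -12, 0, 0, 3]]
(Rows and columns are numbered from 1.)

-2

Multiply R1 by 1/15.
  [   1   -2  1/5  1/5  2/5 ]
  [ -18   36    1    0   -9 ]
  [   3   -6    3    0    0 ]
  [   6  -12    0    0    3 ]
Add 18 times R1 to R2.
  [ 1   -2   1/5   1/5   2/5 ]
  [ 0    0  23/5  18/5  -9/5 ]
  [ 3   -6     3     0     0 ]
  [ 6  -12     0     0     3 ]
Subtract 3 times R1 from R3.
  [ 1   -2   1/5   1/5   2/5 ]
  [ 0    0  23/5  18/5  -9/5 ]
  [ 0    0  12/5  -3/5  -6/5 ]
  [ 6  -12     0     0     3 ]
Subtract 6 times R1 from R4.
  [ 1  -2   1/5   1/5   2/5 ]
  [ 0   0  23/5  18/5  -9/5 ]
  [ 0   0  12/5  -3/5  -6/5 ]
  [ 0   0  -6/5  -6/5   3/5 ]
Multiply R2 by 5/23.
  [ 1  -2   1/5    1/5    2/5 ]
  [ 0   0     1  18/23  -9/23 ]
  [ 0   0  12/5   -3/5   -6/5 ]
  [ 0   0  -6/5   -6/5    3/5 ]
Subtract 12/5 times R2 from R3.
  [ 1  -2   1/5     1/5    2/5 ]
  [ 0   0     1   18/23  -9/23 ]
  [ 0   0     0  -57/23  -6/23 ]
  [ 0   0  -6/5    -6/5    3/5 ]
Add 6/5 times R2 to R4.
  [ 1  -2  1/5     1/5    2/5 ]
  [ 0   0    1   18/23  -9/23 ]
  [ 0   0    0  -57/23  -6/23 ]
  [ 0   0    0   -6/23   3/23 ]
Multiply R3 by -23/57.
  [ 1  -2  1/5    1/5    2/5 ]
  [ 0   0    1  18/23  -9/23 ]
  [ 0   0    0      1   2/19 ]
  [ 0   0    0  -6/23   3/23 ]
Add 6/23 times R3 to R4.
  [ 1  -2  1/5    1/5    2/5 ]
  [ 0   0    1  18/23  -9/23 ]
  [ 0   0    0      1   2/19 ]
  [ 0   0    0      0   3/19 ]
Multiply R4 by 19/3.
  [ 1  -2  1/5    1/5    2/5 ]
  [ 0   0    1  18/23  -9/23 ]
  [ 0   0    0      1   2/19 ]
  [ 0   0    0      0      1 ]
Subtract 2/19 times R4 from R3.
  [ 1  -2  1/5    1/5    2/5 ]
  [ 0   0    1  18/23  -9/23 ]
  [ 0   0    0      1      0 ]
  [ 0   0    0      0      1 ]
Add 9/23 times R4 to R2.
  [ 1  -2  1/5    1/5  2/5 ]
  [ 0   0    1  18/23    0 ]
  [ 0   0    0      1    0 ]
  [ 0   0    0      0    1 ]
Subtract 2/5 times R4 from R1.
  [ 1  -2  1/5    1/5  0 ]
  [ 0   0    1  18/23  0 ]
  [ 0   0    0      1  0 ]
  [ 0   0    0      0  1 ]
Subtract 18/23 times R3 from R2.
  [ 1  -2  1/5  1/5  0 ]
  [ 0   0    1    0  0 ]
  [ 0   0    0    1  0 ]
  [ 0   0    0    0  1 ]
Subtract 1/5 times R3 from R1.
  [ 1  -2  1/5  0  0 ]
  [ 0   0    1  0  0 ]
  [ 0   0    0  1  0 ]
  [ 0   0    0  0  1 ]
Subtract 1/5 times R2 from R1.
  [ 1  -2  0  0  0 ]
  [ 0   0  1  0  0 ]
  [ 0   0  0  1  0 ]
  [ 0   0  0  0  1 ]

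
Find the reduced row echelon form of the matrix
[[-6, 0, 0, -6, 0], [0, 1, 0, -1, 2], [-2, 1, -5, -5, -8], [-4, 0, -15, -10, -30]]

R1 ← -1/6·R1
  [  1  0    0    1    0 ]
  [  0  1    0   -1    2 ]
  [ -2  1   -5   -5   -8 ]
  [ -4  0  -15  -10  -30 ]
R3 ← R3 + 2·R1
  [  1  0    0    1    0 ]
  [  0  1    0   -1    2 ]
  [  0  1   -5   -3   -8 ]
  [ -4  0  -15  -10  -30 ]
R4 ← R4 + 4·R1
  [ 1  0    0   1    0 ]
  [ 0  1    0  -1    2 ]
  [ 0  1   -5  -3   -8 ]
  [ 0  0  -15  -6  -30 ]
R3 ← R3 − R2
  [ 1  0    0   1    0 ]
  [ 0  1    0  -1    2 ]
  [ 0  0   -5  -2  -10 ]
  [ 0  0  -15  -6  -30 ]
R3 ← -1/5·R3
  [ 1  0    0    1    0 ]
  [ 0  1    0   -1    2 ]
  [ 0  0    1  2/5    2 ]
  [ 0  0  -15   -6  -30 ]
R4 ← R4 + 15·R3
  [ 1  0  0    1  0 ]
  [ 0  1  0   -1  2 ]
  [ 0  0  1  2/5  2 ]
  [ 0  0  0    0  0 ]

[[1, 0, 0, 1, 0], [0, 1, 0, -1, 2], [0, 0, 1, 2/5, 2], [0, 0, 0, 0, 0]]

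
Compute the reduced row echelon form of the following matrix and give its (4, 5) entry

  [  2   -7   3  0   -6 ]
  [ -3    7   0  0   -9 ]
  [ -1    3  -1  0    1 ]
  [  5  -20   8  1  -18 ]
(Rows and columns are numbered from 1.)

R1 -> 1/2·R1
  [  1  -7/2  3/2  0   -3 ]
  [ -3     7    0  0   -9 ]
  [ -1     3   -1  0    1 ]
  [  5   -20    8  1  -18 ]
R2 -> R2 + 3·R1
  [  1  -7/2  3/2  0   -3 ]
  [  0  -7/2  9/2  0  -18 ]
  [ -1     3   -1  0    1 ]
  [  5   -20    8  1  -18 ]
R3 -> R3 + R1
  [ 1  -7/2  3/2  0   -3 ]
  [ 0  -7/2  9/2  0  -18 ]
  [ 0  -1/2  1/2  0   -2 ]
  [ 5   -20    8  1  -18 ]
R4 -> R4 − 5·R1
  [ 1  -7/2  3/2  0   -3 ]
  [ 0  -7/2  9/2  0  -18 ]
  [ 0  -1/2  1/2  0   -2 ]
  [ 0  -5/2  1/2  1   -3 ]
R2 -> -2/7·R2
  [ 1  -7/2   3/2  0    -3 ]
  [ 0     1  -9/7  0  36/7 ]
  [ 0  -1/2   1/2  0    -2 ]
  [ 0  -5/2   1/2  1    -3 ]
R3 -> R3 + 1/2·R2
  [ 1  -7/2   3/2  0    -3 ]
  [ 0     1  -9/7  0  36/7 ]
  [ 0     0  -1/7  0   4/7 ]
  [ 0  -5/2   1/2  1    -3 ]
R4 -> R4 + 5/2·R2
  [ 1  -7/2    3/2  0    -3 ]
  [ 0     1   -9/7  0  36/7 ]
  [ 0     0   -1/7  0   4/7 ]
  [ 0     0  -19/7  1  69/7 ]
R3 -> -7·R3
  [ 1  -7/2    3/2  0    -3 ]
  [ 0     1   -9/7  0  36/7 ]
  [ 0     0      1  0    -4 ]
  [ 0     0  -19/7  1  69/7 ]
R4 -> R4 + 19/7·R3
  [ 1  -7/2   3/2  0    -3 ]
  [ 0     1  -9/7  0  36/7 ]
  [ 0     0     1  0    -4 ]
  [ 0     0     0  1    -1 ]
R2 -> R2 + 9/7·R3
  [ 1  -7/2  3/2  0  -3 ]
  [ 0     1    0  0   0 ]
  [ 0     0    1  0  -4 ]
  [ 0     0    0  1  -1 ]
R1 -> R1 − 3/2·R3
  [ 1  -7/2  0  0   3 ]
  [ 0     1  0  0   0 ]
  [ 0     0  1  0  -4 ]
  [ 0     0  0  1  -1 ]
R1 -> R1 + 7/2·R2
  [ 1  0  0  0   3 ]
  [ 0  1  0  0   0 ]
  [ 0  0  1  0  -4 ]
  [ 0  0  0  1  -1 ]

-1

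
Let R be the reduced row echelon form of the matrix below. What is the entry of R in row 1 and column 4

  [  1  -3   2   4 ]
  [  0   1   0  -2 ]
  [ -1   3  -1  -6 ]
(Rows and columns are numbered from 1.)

R3 -> R3 + R1
  [ 1  -3  2   4 ]
  [ 0   1  0  -2 ]
  [ 0   0  1  -2 ]
R1 -> R1 − 2·R3
  [ 1  -3  0   8 ]
  [ 0   1  0  -2 ]
  [ 0   0  1  -2 ]
R1 -> R1 + 3·R2
  [ 1  0  0   2 ]
  [ 0  1  0  -2 ]
  [ 0  0  1  -2 ]

2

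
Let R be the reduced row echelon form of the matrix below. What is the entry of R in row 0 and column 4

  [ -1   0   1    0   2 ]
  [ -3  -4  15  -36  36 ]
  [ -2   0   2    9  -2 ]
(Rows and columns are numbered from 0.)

-2

R1 -> -1·R1
R2 -> R2 + 3·R1
R3 -> R3 + 2·R1
R2 -> -1/4·R2
R3 -> 1/9·R3
R2 -> R2 − 9·R3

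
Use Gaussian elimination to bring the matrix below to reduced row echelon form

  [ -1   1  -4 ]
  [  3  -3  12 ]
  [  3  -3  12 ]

R1 → -1·R1
  [ 1  -1   4 ]
  [ 3  -3  12 ]
  [ 3  -3  12 ]
R2 → R2 − 3·R1
  [ 1  -1   4 ]
  [ 0   0   0 ]
  [ 3  -3  12 ]
R3 → R3 − 3·R1
  [ 1  -1  4 ]
  [ 0   0  0 ]
  [ 0   0  0 ]

[[1, -1, 4], [0, 0, 0], [0, 0, 0]]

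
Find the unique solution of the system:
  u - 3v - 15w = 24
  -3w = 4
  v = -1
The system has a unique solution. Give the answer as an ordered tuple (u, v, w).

Form the augmented matrix and row-reduce:
  [ 1  -3  -15  |  24 ]
  [ 0   0   -3  |   4 ]
  [ 0   1    0  |  -1 ]
R2 <=> R3
  [ 1  -3  -15  |  24 ]
  [ 0   1    0  |  -1 ]
  [ 0   0   -3  |   4 ]
R3 := -1/3·R3
  [ 1  -3  -15  |    24 ]
  [ 0   1    0  |    -1 ]
  [ 0   0    1  |  -4/3 ]
R1 := R1 + 15·R3
  [ 1  -3  0  |     4 ]
  [ 0   1  0  |    -1 ]
  [ 0   0  1  |  -4/3 ]
R1 := R1 + 3·R2
  [ 1  0  0  |     1 ]
  [ 0  1  0  |    -1 ]
  [ 0  0  1  |  -4/3 ]
Reading off the last column: u = 1, v = -1, w = -4/3.

(1, -1, -4/3)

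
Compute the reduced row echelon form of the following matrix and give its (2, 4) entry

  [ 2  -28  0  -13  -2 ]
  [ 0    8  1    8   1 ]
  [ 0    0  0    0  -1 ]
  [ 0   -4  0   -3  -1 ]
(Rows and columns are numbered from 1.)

3/4

ρ1 ← 1/2·ρ1
  [ 1  -14  0  -13/2  -1 ]
  [ 0    8  1      8   1 ]
  [ 0    0  0      0  -1 ]
  [ 0   -4  0     -3  -1 ]
ρ2 ← 1/8·ρ2
  [ 1  -14    0  -13/2   -1 ]
  [ 0    1  1/8      1  1/8 ]
  [ 0    0    0      0   -1 ]
  [ 0   -4    0     -3   -1 ]
ρ4 ← ρ4 + 4·ρ2
  [ 1  -14    0  -13/2    -1 ]
  [ 0    1  1/8      1   1/8 ]
  [ 0    0    0      0    -1 ]
  [ 0    0  1/2      1  -1/2 ]
ρ3 ↔ ρ4
  [ 1  -14    0  -13/2    -1 ]
  [ 0    1  1/8      1   1/8 ]
  [ 0    0  1/2      1  -1/2 ]
  [ 0    0    0      0    -1 ]
ρ3 ← 2·ρ3
  [ 1  -14    0  -13/2   -1 ]
  [ 0    1  1/8      1  1/8 ]
  [ 0    0    1      2   -1 ]
  [ 0    0    0      0   -1 ]
ρ4 ← -1·ρ4
  [ 1  -14    0  -13/2   -1 ]
  [ 0    1  1/8      1  1/8 ]
  [ 0    0    1      2   -1 ]
  [ 0    0    0      0    1 ]
ρ3 ← ρ3 + ρ4
  [ 1  -14    0  -13/2   -1 ]
  [ 0    1  1/8      1  1/8 ]
  [ 0    0    1      2    0 ]
  [ 0    0    0      0    1 ]
ρ2 ← ρ2 − 1/8·ρ4
  [ 1  -14    0  -13/2  -1 ]
  [ 0    1  1/8      1   0 ]
  [ 0    0    1      2   0 ]
  [ 0    0    0      0   1 ]
ρ1 ← ρ1 + ρ4
  [ 1  -14    0  -13/2  0 ]
  [ 0    1  1/8      1  0 ]
  [ 0    0    1      2  0 ]
  [ 0    0    0      0  1 ]
ρ2 ← ρ2 − 1/8·ρ3
  [ 1  -14  0  -13/2  0 ]
  [ 0    1  0    3/4  0 ]
  [ 0    0  1      2  0 ]
  [ 0    0  0      0  1 ]
ρ1 ← ρ1 + 14·ρ2
  [ 1  0  0    4  0 ]
  [ 0  1  0  3/4  0 ]
  [ 0  0  1    2  0 ]
  [ 0  0  0    0  1 ]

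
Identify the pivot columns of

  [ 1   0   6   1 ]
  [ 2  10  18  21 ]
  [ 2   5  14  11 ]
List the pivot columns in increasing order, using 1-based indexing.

ρ2 -> ρ2 − 2·ρ1
  [ 1   0   6   1 ]
  [ 0  10   6  19 ]
  [ 2   5  14  11 ]
ρ3 -> ρ3 − 2·ρ1
  [ 1   0  6   1 ]
  [ 0  10  6  19 ]
  [ 0   5  2   9 ]
ρ2 -> 1/10·ρ2
  [ 1  0    6      1 ]
  [ 0  1  3/5  19/10 ]
  [ 0  5    2      9 ]
ρ3 -> ρ3 − 5·ρ2
  [ 1  0    6      1 ]
  [ 0  1  3/5  19/10 ]
  [ 0  0   -1   -1/2 ]
ρ3 -> -1·ρ3
  [ 1  0    6      1 ]
  [ 0  1  3/5  19/10 ]
  [ 0  0    1    1/2 ]
ρ2 -> ρ2 − 3/5·ρ3
  [ 1  0  6    1 ]
  [ 0  1  0  8/5 ]
  [ 0  0  1  1/2 ]
ρ1 -> ρ1 − 6·ρ3
  [ 1  0  0   -2 ]
  [ 0  1  0  8/5 ]
  [ 0  0  1  1/2 ]
Pivot columns are the columns containing a leading 1.

1, 2, 3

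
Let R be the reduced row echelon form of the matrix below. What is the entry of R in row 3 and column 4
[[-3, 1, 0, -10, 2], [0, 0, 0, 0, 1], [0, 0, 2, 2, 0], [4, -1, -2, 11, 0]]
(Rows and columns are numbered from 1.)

1

Multiply R1 by -1/3.
  [ 1  -1/3   0  10/3  -2/3 ]
  [ 0     0   0     0     1 ]
  [ 0     0   2     2     0 ]
  [ 4    -1  -2    11     0 ]
Subtract 4 times R1 from R4.
  [ 1  -1/3   0  10/3  -2/3 ]
  [ 0     0   0     0     1 ]
  [ 0     0   2     2     0 ]
  [ 0   1/3  -2  -7/3   8/3 ]
Swap R2 and R4.
  [ 1  -1/3   0  10/3  -2/3 ]
  [ 0   1/3  -2  -7/3   8/3 ]
  [ 0     0   2     2     0 ]
  [ 0     0   0     0     1 ]
Multiply R2 by 3.
  [ 1  -1/3   0  10/3  -2/3 ]
  [ 0     1  -6    -7     8 ]
  [ 0     0   2     2     0 ]
  [ 0     0   0     0     1 ]
Multiply R3 by 1/2.
  [ 1  -1/3   0  10/3  -2/3 ]
  [ 0     1  -6    -7     8 ]
  [ 0     0   1     1     0 ]
  [ 0     0   0     0     1 ]
Subtract 8 times R4 from R2.
  [ 1  -1/3   0  10/3  -2/3 ]
  [ 0     1  -6    -7     0 ]
  [ 0     0   1     1     0 ]
  [ 0     0   0     0     1 ]
Add 2/3 times R4 to R1.
  [ 1  -1/3   0  10/3  0 ]
  [ 0     1  -6    -7  0 ]
  [ 0     0   1     1  0 ]
  [ 0     0   0     0  1 ]
Add 6 times R3 to R2.
  [ 1  -1/3  0  10/3  0 ]
  [ 0     1  0    -1  0 ]
  [ 0     0  1     1  0 ]
  [ 0     0  0     0  1 ]
Add 1/3 times R2 to R1.
  [ 1  0  0   3  0 ]
  [ 0  1  0  -1  0 ]
  [ 0  0  1   1  0 ]
  [ 0  0  0   0  1 ]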